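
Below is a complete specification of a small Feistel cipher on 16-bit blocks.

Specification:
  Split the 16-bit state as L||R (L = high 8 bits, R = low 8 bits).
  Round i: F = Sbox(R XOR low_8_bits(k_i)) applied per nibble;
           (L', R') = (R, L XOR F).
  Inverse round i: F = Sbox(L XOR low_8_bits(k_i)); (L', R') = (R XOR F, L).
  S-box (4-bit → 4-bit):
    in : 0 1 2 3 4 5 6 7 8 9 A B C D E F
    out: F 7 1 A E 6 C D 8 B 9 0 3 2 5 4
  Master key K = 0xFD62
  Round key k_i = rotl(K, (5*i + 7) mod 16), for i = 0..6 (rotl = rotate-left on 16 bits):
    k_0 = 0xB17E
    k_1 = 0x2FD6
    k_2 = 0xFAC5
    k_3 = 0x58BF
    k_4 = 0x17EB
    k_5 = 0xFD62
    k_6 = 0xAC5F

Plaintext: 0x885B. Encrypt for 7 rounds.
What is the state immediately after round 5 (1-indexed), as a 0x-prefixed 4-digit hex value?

s_0 = plaintext = 0x885B
s_1 = Round(s_0, k_0) = 0x5B9E
s_2 = Round(s_1, k_1) = 0x9EB3
s_3 = Round(s_2, k_2) = 0xB342
s_4 = Round(s_3, k_3) = 0x42F1
s_5 = Round(s_4, k_4) = 0xF13B
s_6 = Round(s_5, k_5) = 0x3B9A
s_7 = Round(s_6, k_6) = 0x9A0D

0xF13B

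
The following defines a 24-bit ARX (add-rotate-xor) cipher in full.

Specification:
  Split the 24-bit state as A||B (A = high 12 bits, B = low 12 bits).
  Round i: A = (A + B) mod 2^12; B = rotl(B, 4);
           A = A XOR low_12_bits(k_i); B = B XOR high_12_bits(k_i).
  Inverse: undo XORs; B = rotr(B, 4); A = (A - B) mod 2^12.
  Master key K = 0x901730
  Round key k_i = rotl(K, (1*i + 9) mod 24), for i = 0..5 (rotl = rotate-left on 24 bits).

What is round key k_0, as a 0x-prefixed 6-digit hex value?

K = 0x901730
k_0 = rotl(K, (1*0+9) mod 24) = rotl(K, 9) = 0x2E6120

0x2E6120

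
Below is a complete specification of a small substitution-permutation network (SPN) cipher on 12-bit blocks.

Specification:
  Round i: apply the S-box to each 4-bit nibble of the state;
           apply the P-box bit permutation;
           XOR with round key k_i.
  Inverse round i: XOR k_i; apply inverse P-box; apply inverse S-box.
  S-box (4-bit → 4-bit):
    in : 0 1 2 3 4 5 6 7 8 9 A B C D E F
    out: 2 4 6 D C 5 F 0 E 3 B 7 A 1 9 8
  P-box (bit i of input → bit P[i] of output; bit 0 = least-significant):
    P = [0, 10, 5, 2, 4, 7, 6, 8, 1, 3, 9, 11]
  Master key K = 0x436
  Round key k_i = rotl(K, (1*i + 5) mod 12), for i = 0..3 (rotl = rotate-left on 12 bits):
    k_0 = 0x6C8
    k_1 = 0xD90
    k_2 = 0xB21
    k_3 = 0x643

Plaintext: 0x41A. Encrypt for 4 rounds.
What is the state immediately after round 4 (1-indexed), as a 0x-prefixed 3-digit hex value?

0x044

s_0 = plaintext = 0x41A
s_1 = Round(s_0, k_0) = 0x88D
s_2 = Round(s_1, k_1) = 0x659
s_3 = Round(s_2, k_2) = 0x57A
s_4 = Round(s_3, k_3) = 0x044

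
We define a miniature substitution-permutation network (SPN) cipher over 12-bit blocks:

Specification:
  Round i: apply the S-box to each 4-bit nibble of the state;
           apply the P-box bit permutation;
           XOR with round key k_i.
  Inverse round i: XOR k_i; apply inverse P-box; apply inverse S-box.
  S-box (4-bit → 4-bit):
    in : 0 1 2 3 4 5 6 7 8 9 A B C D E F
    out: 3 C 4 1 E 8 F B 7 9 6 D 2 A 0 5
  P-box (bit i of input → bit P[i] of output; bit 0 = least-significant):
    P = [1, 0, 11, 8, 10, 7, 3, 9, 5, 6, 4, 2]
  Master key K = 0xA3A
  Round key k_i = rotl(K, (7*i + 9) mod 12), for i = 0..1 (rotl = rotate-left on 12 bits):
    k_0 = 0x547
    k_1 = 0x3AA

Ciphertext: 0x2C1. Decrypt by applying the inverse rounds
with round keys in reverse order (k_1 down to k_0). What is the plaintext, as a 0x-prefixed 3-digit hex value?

0x035

s_0 = ciphertext = 0x2C1
s_1 = InvRound(s_0, k_1) = 0x027
s_2 = InvRound(s_1, k_0) = 0x035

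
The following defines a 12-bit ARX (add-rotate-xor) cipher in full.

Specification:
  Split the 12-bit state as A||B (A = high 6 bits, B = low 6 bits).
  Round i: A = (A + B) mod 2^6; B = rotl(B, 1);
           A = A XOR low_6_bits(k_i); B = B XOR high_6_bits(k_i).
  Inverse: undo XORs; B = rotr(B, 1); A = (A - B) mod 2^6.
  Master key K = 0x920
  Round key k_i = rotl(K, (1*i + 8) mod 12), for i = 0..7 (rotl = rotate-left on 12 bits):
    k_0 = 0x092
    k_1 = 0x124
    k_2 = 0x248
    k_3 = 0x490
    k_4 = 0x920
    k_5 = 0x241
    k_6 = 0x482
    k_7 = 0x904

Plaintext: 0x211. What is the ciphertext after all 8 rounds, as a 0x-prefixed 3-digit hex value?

s_0 = plaintext = 0x211
s_1 = Round(s_0, k_0) = 0x2E0
s_2 = Round(s_1, k_1) = 0x3C5
s_3 = Round(s_2, k_2) = 0x703
s_4 = Round(s_3, k_3) = 0x3D4
s_5 = Round(s_4, k_4) = 0x0CC
s_6 = Round(s_5, k_5) = 0x391
s_7 = Round(s_6, k_6) = 0x770
s_8 = Round(s_7, k_7) = 0x245

0x245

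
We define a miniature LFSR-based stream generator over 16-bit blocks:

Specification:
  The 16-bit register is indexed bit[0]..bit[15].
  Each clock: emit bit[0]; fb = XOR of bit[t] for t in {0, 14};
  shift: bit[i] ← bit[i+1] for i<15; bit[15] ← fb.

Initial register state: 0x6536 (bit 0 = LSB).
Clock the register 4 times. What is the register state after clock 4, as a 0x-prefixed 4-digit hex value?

reg_0 = 0x6536
clock 1: out=0, reg = 0xB29B
clock 2: out=1, reg = 0xD94D
clock 3: out=1, reg = 0x6CA6
clock 4: out=0, reg = 0xB653

0xB653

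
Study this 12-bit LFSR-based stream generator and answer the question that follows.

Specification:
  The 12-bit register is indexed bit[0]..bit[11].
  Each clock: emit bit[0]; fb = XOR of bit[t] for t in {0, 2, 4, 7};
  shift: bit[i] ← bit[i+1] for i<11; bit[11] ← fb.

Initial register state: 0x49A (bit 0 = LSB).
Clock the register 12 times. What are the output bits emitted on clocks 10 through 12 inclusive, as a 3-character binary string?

reg_0 = 0x49A
clock 1: out=0, reg = 0x24D
clock 2: out=1, reg = 0x126
clock 3: out=0, reg = 0x893
clock 4: out=1, reg = 0xC49
clock 5: out=1, reg = 0xE24
clock 6: out=0, reg = 0xF12
clock 7: out=0, reg = 0xF89
clock 8: out=1, reg = 0x7C4
clock 9: out=0, reg = 0x3E2
clock 10: out=0, reg = 0x9F1
clock 11: out=1, reg = 0xCF8
clock 12: out=0, reg = 0x67C

010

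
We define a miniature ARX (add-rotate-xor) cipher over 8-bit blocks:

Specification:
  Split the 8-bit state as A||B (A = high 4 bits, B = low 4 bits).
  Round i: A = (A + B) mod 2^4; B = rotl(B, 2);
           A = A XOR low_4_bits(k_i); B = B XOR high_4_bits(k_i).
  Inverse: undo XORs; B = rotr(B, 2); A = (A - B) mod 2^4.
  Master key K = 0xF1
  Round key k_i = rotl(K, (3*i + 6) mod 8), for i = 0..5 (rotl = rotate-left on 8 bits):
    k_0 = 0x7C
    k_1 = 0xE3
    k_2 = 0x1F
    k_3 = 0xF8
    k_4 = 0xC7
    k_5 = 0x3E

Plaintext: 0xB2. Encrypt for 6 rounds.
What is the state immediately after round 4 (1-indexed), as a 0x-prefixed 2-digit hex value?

0x8A

s_0 = plaintext = 0xB2
s_1 = Round(s_0, k_0) = 0x1F
s_2 = Round(s_1, k_1) = 0x31
s_3 = Round(s_2, k_2) = 0xB5
s_4 = Round(s_3, k_3) = 0x8A
s_5 = Round(s_4, k_4) = 0x56
s_6 = Round(s_5, k_5) = 0x5A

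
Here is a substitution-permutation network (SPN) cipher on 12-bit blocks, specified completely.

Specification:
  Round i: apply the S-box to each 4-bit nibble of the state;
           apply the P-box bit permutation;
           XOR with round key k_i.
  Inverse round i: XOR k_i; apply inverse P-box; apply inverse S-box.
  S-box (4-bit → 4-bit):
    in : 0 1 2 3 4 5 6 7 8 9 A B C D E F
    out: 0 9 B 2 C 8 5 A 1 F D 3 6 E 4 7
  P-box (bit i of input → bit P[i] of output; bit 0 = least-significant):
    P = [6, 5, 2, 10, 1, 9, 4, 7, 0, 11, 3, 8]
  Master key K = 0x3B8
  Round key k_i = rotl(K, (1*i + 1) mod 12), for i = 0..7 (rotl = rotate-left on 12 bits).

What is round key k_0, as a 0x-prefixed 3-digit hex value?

0x770

K = 0x3B8
k_0 = rotl(K, (1*0+1) mod 12) = rotl(K, 1) = 0x770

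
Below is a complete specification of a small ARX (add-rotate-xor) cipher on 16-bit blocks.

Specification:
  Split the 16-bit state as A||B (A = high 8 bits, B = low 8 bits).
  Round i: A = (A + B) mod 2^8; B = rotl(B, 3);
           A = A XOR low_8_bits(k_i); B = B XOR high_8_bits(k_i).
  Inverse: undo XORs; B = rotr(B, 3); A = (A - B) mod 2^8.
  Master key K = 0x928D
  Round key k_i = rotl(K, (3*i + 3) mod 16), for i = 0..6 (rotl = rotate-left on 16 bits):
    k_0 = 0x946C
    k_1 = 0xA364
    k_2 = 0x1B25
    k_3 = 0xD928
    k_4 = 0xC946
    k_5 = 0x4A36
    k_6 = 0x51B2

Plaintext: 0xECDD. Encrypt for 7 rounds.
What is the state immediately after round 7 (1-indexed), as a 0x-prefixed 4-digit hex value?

0x094B

s_0 = plaintext = 0xECDD
s_1 = Round(s_0, k_0) = 0xA57A
s_2 = Round(s_1, k_1) = 0x7B70
s_3 = Round(s_2, k_2) = 0xCE98
s_4 = Round(s_3, k_3) = 0x4E1D
s_5 = Round(s_4, k_4) = 0x2D21
s_6 = Round(s_5, k_5) = 0x7843
s_7 = Round(s_6, k_6) = 0x094B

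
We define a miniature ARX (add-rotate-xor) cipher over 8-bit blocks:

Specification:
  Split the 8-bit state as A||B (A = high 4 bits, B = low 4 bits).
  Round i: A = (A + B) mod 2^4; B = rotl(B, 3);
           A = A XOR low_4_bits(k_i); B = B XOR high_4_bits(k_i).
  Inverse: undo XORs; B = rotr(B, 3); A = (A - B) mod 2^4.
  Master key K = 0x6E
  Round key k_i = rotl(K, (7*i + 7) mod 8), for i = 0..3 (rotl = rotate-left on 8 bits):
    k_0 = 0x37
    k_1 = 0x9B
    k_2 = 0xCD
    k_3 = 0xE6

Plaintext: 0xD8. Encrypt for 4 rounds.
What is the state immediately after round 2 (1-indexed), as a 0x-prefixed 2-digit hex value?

0x22

s_0 = plaintext = 0xD8
s_1 = Round(s_0, k_0) = 0x27
s_2 = Round(s_1, k_1) = 0x22
s_3 = Round(s_2, k_2) = 0x9D
s_4 = Round(s_3, k_3) = 0x00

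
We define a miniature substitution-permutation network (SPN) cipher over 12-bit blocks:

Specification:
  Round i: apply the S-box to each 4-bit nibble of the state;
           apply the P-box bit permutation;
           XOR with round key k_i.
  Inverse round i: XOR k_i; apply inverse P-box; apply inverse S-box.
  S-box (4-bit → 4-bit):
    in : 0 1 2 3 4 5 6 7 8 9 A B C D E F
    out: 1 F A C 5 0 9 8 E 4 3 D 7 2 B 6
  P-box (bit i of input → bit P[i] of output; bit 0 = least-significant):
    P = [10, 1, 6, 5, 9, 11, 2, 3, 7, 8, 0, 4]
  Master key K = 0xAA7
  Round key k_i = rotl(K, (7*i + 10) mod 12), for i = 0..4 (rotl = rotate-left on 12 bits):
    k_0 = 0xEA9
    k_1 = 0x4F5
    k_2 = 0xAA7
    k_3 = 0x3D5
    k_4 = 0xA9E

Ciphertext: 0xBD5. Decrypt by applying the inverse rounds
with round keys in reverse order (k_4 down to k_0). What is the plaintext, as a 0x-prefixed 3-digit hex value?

0xE83

s_0 = ciphertext = 0xBD5
s_1 = InvRound(s_0, k_4) = 0xF7F
s_2 = InvRound(s_1, k_3) = 0x02E
s_3 = InvRound(s_2, k_2) = 0x4E5
s_4 = InvRound(s_3, k_1) = 0x755
s_5 = InvRound(s_4, k_0) = 0xE83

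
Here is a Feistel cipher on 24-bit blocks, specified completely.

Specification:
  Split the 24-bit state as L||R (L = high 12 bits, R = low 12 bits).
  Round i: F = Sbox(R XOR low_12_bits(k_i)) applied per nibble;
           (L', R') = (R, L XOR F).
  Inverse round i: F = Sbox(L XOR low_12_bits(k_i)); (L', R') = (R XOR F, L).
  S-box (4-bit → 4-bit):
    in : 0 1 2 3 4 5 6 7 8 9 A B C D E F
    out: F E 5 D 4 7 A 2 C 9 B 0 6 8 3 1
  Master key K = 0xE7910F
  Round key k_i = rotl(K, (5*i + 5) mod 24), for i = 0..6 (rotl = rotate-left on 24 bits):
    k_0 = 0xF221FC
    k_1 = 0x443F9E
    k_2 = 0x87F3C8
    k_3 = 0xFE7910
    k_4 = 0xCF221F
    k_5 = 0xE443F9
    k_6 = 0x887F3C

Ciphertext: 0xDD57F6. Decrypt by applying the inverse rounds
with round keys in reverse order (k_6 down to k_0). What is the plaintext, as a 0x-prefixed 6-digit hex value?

s_0 = ciphertext = 0xDD57F6
s_1 = InvRound(s_0, k_6) = 0x2CFDD5
s_2 = InvRound(s_1, k_5) = 0x30F2CF
s_3 = InvRound(s_2, k_4) = 0xC2030F
s_4 = InvRound(s_3, k_3) = 0x4D0C20
s_5 = InvRound(s_4, k_2) = 0xECC4D0
s_6 = InvRound(s_5, k_1) = 0xAA5ECC
s_7 = InvRound(s_6, k_0) = 0xEB5AA5

0xEB5AA5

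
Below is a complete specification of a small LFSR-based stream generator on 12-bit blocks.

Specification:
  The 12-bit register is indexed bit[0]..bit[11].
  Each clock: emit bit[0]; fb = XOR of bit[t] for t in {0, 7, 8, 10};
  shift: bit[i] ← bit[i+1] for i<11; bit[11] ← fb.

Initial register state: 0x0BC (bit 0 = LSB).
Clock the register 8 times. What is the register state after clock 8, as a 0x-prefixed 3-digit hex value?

reg_0 = 0x0BC
clock 1: out=0, reg = 0x85E
clock 2: out=0, reg = 0x42F
clock 3: out=1, reg = 0x217
clock 4: out=1, reg = 0x90B
clock 5: out=1, reg = 0x485
clock 6: out=1, reg = 0xA42
clock 7: out=0, reg = 0x521
clock 8: out=1, reg = 0xA90

0xA90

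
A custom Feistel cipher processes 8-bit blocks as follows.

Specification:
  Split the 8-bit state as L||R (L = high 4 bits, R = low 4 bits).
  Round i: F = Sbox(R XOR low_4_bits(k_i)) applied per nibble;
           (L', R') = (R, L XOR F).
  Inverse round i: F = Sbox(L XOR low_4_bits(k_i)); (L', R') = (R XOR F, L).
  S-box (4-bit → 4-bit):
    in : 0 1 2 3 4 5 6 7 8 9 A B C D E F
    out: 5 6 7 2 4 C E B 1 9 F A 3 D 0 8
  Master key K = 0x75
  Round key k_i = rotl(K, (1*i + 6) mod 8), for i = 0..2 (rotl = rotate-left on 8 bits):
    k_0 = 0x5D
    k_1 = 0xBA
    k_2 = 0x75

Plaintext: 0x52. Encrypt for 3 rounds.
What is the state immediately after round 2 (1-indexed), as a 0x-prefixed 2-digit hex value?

s_0 = plaintext = 0x52
s_1 = Round(s_0, k_0) = 0x2D
s_2 = Round(s_1, k_1) = 0xD9
s_3 = Round(s_2, k_2) = 0x9E

0xD9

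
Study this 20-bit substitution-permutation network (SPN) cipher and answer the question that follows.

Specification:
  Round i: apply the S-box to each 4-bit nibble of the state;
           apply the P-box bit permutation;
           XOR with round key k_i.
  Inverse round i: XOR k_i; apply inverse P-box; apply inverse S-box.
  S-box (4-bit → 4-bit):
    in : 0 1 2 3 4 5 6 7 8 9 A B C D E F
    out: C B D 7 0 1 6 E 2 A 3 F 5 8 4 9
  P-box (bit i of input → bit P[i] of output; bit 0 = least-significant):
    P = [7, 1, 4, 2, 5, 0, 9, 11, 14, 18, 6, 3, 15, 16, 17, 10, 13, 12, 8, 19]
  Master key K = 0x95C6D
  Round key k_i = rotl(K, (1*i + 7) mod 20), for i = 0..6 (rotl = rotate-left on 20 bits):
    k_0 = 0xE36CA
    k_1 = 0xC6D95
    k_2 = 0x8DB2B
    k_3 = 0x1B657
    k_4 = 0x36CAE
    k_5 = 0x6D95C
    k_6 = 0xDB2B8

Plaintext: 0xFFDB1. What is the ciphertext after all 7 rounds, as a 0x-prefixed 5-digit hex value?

0xA113C

s_0 = plaintext = 0xFFDB1
s_1 = Round(s_0, k_0) = 0x69865
s_2 = Round(s_1, k_1) = 0x97A14
s_3 = Round(s_2, k_2) = 0x7870A
s_4 = Round(s_3, k_3) = 0xCAD9D
s_5 = Round(s_4, k_4) = 0x2C5A3
s_6 = Round(s_5, k_5) = 0xC38EF
s_7 = Round(s_6, k_6) = 0xA113C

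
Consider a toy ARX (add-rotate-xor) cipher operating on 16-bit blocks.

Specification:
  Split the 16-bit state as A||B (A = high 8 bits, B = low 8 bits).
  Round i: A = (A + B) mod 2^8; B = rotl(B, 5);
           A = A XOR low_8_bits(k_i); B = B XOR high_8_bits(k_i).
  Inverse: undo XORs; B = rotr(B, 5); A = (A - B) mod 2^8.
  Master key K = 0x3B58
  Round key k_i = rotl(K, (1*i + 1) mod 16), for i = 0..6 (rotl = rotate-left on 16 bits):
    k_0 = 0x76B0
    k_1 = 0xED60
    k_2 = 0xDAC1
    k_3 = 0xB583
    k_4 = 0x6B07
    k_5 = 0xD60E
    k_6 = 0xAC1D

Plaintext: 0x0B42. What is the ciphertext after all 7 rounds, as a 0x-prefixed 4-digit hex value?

0xF1F8

s_0 = plaintext = 0x0B42
s_1 = Round(s_0, k_0) = 0xFD3E
s_2 = Round(s_1, k_1) = 0x5B2A
s_3 = Round(s_2, k_2) = 0x449F
s_4 = Round(s_3, k_3) = 0x6046
s_5 = Round(s_4, k_4) = 0xA1A3
s_6 = Round(s_5, k_5) = 0x4AA2
s_7 = Round(s_6, k_6) = 0xF1F8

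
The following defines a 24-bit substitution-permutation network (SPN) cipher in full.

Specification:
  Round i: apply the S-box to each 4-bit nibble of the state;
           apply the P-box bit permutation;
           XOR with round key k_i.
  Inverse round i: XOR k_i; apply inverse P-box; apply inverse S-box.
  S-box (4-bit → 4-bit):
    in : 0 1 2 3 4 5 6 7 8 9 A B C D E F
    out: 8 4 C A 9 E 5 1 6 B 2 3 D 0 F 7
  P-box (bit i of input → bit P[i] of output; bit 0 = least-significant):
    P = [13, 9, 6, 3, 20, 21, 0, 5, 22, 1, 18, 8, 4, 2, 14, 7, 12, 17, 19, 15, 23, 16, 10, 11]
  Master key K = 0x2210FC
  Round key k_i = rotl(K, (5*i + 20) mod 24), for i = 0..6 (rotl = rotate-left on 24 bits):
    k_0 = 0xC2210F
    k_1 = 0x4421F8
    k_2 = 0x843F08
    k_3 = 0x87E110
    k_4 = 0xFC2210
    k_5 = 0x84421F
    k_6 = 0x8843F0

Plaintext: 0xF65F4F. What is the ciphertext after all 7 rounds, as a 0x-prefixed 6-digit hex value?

s_0 = plaintext = 0xF65F4F
s_1 = Round(s_0, k_0) = 0x1F57E9
s_2 = Round(s_1, k_1) = 0x3E5755
s_3 = Round(s_2, k_2) = 0xEFE5E5
s_4 = Round(s_3, k_3) = 0x38BEEF
s_5 = Round(s_4, k_4) = 0x830967
s_6 = Round(s_5, k_5) = 0xD7E79C
s_7 = Round(s_6, k_6) = 0xF8330C

0xF8330C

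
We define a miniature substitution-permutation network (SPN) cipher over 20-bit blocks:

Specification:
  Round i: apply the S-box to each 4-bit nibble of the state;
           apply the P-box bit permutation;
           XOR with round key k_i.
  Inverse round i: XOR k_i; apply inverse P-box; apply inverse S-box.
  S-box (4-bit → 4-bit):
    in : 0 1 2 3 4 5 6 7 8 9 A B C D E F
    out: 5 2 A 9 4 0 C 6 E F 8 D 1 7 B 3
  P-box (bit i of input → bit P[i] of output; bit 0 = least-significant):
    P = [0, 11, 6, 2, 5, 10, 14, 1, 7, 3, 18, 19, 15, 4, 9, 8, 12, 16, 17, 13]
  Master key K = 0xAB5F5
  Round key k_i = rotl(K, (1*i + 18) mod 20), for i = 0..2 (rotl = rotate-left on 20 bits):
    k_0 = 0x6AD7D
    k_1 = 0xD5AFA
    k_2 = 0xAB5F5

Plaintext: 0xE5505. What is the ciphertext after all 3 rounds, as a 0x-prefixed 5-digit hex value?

s_0 = plaintext = 0xE5505
s_1 = Round(s_0, k_0) = 0x7DD5D
s_2 = Round(s_1, k_1) = 0xAD023
s_3 = Round(s_2, k_2) = 0xE1362

0xE1362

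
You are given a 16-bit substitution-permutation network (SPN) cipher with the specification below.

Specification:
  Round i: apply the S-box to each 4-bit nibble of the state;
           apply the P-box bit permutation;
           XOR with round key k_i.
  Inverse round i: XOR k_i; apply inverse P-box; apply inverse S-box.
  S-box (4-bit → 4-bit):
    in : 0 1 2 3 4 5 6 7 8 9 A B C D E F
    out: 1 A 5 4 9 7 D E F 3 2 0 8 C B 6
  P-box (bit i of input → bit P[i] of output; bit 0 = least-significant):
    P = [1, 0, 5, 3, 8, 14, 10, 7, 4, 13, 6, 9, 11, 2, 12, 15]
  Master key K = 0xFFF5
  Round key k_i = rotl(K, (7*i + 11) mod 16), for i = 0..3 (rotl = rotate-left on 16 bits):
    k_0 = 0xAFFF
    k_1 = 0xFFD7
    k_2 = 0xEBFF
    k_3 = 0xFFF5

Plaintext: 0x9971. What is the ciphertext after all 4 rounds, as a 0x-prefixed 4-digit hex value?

0xC31A

s_0 = plaintext = 0x9971
s_1 = Round(s_0, k_0) = 0xC362
s_2 = Round(s_1, k_1) = 0x7A35
s_3 = Round(s_2, k_2) = 0x5FD8
s_4 = Round(s_3, k_3) = 0xC31A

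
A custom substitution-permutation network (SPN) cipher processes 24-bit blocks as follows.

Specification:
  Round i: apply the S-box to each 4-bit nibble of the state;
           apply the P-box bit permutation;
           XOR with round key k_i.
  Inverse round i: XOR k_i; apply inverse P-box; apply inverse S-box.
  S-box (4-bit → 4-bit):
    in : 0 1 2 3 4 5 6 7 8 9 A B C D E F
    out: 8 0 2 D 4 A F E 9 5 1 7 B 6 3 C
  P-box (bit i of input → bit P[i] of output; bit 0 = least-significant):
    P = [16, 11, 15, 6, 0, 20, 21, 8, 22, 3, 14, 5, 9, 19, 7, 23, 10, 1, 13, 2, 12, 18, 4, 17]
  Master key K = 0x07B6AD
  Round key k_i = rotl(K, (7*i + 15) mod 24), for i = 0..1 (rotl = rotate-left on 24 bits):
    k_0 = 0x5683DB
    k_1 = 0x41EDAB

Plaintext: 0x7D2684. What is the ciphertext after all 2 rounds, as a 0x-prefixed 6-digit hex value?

0xD9EB66

s_0 = plaintext = 0x7D2684
s_1 = Round(s_0, k_0) = 0x1862E0
s_2 = Round(s_1, k_1) = 0xD9EB66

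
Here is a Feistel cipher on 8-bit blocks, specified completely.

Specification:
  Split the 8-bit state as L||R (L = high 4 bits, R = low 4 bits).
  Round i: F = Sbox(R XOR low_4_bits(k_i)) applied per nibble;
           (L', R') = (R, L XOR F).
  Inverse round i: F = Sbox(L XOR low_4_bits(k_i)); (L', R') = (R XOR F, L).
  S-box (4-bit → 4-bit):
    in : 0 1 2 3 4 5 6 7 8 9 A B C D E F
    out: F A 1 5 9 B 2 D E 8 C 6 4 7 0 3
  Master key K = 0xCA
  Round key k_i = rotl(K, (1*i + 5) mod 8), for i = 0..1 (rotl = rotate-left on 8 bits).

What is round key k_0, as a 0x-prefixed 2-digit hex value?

K = 0xCA
k_0 = rotl(K, (1*0+5) mod 8) = rotl(K, 5) = 0x59

0x59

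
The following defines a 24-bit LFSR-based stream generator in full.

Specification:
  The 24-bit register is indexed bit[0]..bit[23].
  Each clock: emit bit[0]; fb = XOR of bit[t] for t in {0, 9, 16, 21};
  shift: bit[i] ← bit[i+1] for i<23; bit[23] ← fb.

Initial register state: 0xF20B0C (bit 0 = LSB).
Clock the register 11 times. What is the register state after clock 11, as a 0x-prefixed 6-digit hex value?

reg_0 = 0xF20B0C
clock 1: out=0, reg = 0x790586
clock 2: out=0, reg = 0x3C82C3
clock 3: out=1, reg = 0x9E4161
clock 4: out=1, reg = 0xCF20B0
clock 5: out=0, reg = 0xE79058
clock 6: out=0, reg = 0x73C82C
clock 7: out=0, reg = 0x39E416
clock 8: out=0, reg = 0x1CF20B
clock 9: out=1, reg = 0x0E7905
clock 10: out=1, reg = 0x873C82
clock 11: out=0, reg = 0xC39E41

0xC39E41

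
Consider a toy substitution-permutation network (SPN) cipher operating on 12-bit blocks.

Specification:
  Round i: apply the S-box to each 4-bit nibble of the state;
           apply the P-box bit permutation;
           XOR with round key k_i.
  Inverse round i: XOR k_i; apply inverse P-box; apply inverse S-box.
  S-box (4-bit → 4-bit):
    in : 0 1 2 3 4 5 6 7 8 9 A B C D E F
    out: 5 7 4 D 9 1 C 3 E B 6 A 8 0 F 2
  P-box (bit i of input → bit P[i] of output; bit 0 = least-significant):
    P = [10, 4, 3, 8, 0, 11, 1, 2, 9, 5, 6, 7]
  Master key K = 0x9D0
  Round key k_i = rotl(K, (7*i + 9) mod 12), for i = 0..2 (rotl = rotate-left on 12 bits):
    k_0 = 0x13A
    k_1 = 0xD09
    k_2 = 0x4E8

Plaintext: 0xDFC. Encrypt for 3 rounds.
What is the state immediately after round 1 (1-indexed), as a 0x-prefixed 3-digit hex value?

s_0 = plaintext = 0xDFC
s_1 = Round(s_0, k_0) = 0x83A
s_2 = Round(s_1, k_1) = 0xDF6
s_3 = Round(s_2, k_2) = 0xDE0

0x83A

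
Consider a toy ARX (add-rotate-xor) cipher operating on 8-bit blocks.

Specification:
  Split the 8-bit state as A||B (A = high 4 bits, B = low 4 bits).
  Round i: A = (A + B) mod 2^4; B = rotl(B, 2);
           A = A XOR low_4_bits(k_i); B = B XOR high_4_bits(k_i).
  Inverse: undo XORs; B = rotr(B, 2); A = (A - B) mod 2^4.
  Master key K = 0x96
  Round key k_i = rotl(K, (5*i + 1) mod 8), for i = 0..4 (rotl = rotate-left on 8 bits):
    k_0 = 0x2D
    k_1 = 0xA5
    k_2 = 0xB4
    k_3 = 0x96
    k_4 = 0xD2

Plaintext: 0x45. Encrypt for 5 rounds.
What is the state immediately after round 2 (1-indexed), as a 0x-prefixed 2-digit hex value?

s_0 = plaintext = 0x45
s_1 = Round(s_0, k_0) = 0x47
s_2 = Round(s_1, k_1) = 0xE7
s_3 = Round(s_2, k_2) = 0x16
s_4 = Round(s_3, k_3) = 0x10
s_5 = Round(s_4, k_4) = 0x3D

0xE7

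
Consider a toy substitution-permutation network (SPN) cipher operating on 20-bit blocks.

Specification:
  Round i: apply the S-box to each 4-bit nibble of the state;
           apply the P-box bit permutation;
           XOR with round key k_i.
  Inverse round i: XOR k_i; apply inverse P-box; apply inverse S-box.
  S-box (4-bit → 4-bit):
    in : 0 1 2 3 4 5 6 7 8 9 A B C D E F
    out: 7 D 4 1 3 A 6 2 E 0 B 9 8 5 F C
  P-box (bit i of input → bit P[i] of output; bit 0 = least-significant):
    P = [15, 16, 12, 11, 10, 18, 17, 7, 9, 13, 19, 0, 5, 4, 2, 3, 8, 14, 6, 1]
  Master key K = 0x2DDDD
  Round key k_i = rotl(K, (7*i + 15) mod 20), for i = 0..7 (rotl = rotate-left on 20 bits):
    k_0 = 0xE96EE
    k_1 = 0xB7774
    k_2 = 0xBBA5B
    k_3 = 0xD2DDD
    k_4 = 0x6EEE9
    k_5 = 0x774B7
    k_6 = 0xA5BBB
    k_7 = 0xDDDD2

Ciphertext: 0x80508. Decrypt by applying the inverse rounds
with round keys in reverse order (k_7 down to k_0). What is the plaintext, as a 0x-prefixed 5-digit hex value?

0x55F99

s_0 = ciphertext = 0x80508
s_1 = InvRound(s_0, k_7) = 0x8595E
s_2 = InvRound(s_1, k_6) = 0x2DBF9
s_3 = InvRound(s_2, k_5) = 0x1F44A
s_4 = InvRound(s_3, k_4) = 0xC3B88
s_5 = InvRound(s_4, k_3) = 0x26B36
s_6 = InvRound(s_5, k_2) = 0x01F90
s_7 = InvRound(s_6, k_1) = 0x6D6F5
s_8 = InvRound(s_7, k_0) = 0x55F99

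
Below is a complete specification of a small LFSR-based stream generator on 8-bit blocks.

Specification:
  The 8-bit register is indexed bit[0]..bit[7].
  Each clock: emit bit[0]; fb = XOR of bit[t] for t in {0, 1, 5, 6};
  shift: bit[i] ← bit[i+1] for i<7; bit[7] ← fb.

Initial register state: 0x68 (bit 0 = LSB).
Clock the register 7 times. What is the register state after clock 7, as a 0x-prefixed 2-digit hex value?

reg_0 = 0x68
clock 1: out=0, reg = 0x34
clock 2: out=0, reg = 0x9A
clock 3: out=0, reg = 0xCD
clock 4: out=1, reg = 0x66
clock 5: out=0, reg = 0xB3
clock 6: out=1, reg = 0xD9
clock 7: out=1, reg = 0x6C

0x6C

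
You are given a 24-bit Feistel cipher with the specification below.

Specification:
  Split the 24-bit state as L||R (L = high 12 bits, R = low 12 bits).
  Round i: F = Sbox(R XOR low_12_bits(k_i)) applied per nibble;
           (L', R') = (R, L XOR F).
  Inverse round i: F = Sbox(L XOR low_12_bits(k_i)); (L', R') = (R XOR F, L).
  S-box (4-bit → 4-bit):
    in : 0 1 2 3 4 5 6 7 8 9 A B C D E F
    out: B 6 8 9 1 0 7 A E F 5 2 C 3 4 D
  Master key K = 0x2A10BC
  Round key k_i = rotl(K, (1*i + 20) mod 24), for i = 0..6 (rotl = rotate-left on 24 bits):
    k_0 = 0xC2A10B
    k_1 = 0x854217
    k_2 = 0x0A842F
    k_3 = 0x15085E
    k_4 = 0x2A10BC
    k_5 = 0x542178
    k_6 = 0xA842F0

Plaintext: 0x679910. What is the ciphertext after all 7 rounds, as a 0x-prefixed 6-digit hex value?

s_0 = plaintext = 0x679910
s_1 = Round(s_0, k_0) = 0x91081B
s_2 = Round(s_1, k_1) = 0x81BCAC
s_3 = Round(s_2, k_2) = 0xCAC6F2
s_4 = Round(s_3, k_3) = 0x6F28F0
s_5 = Round(s_4, k_4) = 0x8F08EE
s_6 = Round(s_5, k_5) = 0x8EE707
s_7 = Round(s_6, k_6) = 0x707834

0x707834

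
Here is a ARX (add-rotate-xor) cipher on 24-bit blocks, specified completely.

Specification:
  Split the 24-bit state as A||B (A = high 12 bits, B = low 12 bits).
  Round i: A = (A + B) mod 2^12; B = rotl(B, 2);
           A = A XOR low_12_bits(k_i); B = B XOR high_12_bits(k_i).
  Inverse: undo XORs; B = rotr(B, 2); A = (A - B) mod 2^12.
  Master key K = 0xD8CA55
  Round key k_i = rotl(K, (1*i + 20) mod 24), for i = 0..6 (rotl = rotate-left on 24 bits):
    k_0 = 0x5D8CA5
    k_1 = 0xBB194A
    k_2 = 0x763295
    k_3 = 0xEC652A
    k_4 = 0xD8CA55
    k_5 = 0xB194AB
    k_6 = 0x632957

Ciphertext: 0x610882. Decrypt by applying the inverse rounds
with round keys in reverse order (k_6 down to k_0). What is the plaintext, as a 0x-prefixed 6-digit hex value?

s_0 = ciphertext = 0x610882
s_1 = InvRound(s_0, k_6) = 0xB9B3AC
s_2 = InvRound(s_1, k_5) = 0x90362D
s_3 = InvRound(s_2, k_4) = 0xC6E6E8
s_4 = InvRound(s_3, k_3) = 0xF39A0B
s_5 = InvRound(s_4, k_2) = 0xA5235A
s_6 = InvRound(s_5, k_1) = 0x4DEE3A
s_7 = InvRound(s_6, k_0) = 0xD83AF8

0xD83AF8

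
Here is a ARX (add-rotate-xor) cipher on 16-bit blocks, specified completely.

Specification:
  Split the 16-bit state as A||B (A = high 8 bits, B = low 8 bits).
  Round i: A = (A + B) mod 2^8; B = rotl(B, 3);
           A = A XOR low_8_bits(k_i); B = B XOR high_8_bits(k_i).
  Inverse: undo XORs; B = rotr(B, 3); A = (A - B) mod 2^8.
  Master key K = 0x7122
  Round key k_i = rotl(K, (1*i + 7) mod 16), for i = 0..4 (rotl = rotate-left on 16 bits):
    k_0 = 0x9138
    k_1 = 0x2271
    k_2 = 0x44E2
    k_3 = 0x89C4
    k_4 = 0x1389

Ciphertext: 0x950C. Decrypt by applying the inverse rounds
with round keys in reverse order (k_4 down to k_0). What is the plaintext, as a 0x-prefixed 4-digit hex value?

s_0 = ciphertext = 0x950C
s_1 = InvRound(s_0, k_4) = 0x39E3
s_2 = InvRound(s_1, k_3) = 0xB04D
s_3 = InvRound(s_2, k_2) = 0x3121
s_4 = InvRound(s_3, k_1) = 0xE060
s_5 = InvRound(s_4, k_0) = 0x9A3E

0x9A3E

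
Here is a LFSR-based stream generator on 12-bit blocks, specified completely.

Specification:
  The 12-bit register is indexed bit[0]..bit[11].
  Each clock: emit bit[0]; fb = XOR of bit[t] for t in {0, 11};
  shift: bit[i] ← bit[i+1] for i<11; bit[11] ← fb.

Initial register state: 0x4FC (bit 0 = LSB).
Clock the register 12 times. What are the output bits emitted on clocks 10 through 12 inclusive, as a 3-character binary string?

reg_0 = 0x4FC
clock 1: out=0, reg = 0x27E
clock 2: out=0, reg = 0x13F
clock 3: out=1, reg = 0x89F
clock 4: out=1, reg = 0x44F
clock 5: out=1, reg = 0xA27
clock 6: out=1, reg = 0x513
clock 7: out=1, reg = 0xA89
clock 8: out=1, reg = 0x544
clock 9: out=0, reg = 0x2A2
clock 10: out=0, reg = 0x151
clock 11: out=1, reg = 0x8A8
clock 12: out=0, reg = 0xC54

010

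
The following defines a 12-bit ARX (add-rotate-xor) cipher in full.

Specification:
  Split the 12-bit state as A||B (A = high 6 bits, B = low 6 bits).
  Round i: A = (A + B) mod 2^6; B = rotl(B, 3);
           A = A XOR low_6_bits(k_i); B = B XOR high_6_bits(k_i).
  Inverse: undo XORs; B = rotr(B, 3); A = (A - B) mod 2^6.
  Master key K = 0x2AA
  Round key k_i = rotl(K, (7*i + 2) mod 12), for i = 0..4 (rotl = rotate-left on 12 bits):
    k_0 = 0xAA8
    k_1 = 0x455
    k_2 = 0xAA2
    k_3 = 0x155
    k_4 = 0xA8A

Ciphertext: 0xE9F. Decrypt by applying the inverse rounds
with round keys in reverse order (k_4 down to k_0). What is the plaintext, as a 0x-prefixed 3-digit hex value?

s_0 = ciphertext = 0xE9F
s_1 = InvRound(s_0, k_4) = 0x0AE
s_2 = InvRound(s_1, k_3) = 0xE9D
s_3 = InvRound(s_2, k_2) = 0x6BE
s_4 = InvRound(s_3, k_1) = 0x4BD
s_5 = InvRound(s_4, k_0) = 0x03A

0x03A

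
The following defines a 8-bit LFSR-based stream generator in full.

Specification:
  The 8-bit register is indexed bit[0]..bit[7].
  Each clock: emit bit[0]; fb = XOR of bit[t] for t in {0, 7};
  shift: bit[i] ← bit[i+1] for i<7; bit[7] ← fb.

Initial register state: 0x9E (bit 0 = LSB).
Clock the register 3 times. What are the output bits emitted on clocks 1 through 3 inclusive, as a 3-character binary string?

reg_0 = 0x9E
clock 1: out=0, reg = 0xCF
clock 2: out=1, reg = 0x67
clock 3: out=1, reg = 0xB3

011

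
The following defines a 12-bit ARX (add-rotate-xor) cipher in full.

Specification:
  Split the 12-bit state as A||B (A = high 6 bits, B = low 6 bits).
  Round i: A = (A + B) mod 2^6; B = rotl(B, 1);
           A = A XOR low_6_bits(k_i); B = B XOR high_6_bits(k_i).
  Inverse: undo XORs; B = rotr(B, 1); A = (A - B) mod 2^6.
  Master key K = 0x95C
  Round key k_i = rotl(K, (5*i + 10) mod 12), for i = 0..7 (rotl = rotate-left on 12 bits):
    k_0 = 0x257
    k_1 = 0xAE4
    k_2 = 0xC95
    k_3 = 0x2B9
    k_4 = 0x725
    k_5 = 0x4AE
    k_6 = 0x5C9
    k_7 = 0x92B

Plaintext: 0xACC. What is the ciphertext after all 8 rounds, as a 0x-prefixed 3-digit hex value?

0xF52

s_0 = plaintext = 0xACC
s_1 = Round(s_0, k_0) = 0x811
s_2 = Round(s_1, k_1) = 0x549
s_3 = Round(s_2, k_2) = 0x2E0
s_4 = Round(s_3, k_3) = 0x48B
s_5 = Round(s_4, k_4) = 0xE0A
s_6 = Round(s_5, k_5) = 0xB06
s_7 = Round(s_6, k_6) = 0xEDB
s_8 = Round(s_7, k_7) = 0xF52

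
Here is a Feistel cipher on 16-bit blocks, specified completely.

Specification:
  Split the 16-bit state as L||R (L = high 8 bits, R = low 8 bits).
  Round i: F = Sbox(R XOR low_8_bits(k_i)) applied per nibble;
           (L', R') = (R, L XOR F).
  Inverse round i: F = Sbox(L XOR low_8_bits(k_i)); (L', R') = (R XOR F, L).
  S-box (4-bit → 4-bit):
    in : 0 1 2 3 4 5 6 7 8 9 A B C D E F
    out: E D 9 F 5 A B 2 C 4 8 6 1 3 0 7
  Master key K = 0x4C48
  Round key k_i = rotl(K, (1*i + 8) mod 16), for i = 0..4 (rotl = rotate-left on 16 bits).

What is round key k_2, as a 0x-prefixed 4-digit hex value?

K = 0x4C48
k_0 = rotl(K, (1*0+8) mod 16) = rotl(K, 8) = 0x484C
k_1 = rotl(K, (1*1+8) mod 16) = rotl(K, 9) = 0x9098
k_2 = rotl(K, (1*2+8) mod 16) = rotl(K, 10) = 0x2131

0x2131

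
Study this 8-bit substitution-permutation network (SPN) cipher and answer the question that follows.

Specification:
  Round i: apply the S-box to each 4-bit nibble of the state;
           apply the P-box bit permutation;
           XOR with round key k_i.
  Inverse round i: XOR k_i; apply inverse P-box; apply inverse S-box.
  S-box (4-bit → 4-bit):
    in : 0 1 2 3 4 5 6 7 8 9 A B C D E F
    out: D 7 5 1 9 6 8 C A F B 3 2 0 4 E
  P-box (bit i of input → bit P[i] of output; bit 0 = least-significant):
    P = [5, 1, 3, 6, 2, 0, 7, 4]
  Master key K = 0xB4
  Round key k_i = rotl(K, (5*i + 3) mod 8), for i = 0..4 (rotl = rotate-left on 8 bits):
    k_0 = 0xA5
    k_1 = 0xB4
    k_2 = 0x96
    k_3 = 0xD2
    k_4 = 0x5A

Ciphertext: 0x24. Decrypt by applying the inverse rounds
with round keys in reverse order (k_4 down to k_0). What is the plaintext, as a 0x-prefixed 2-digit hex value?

s_0 = ciphertext = 0x24
s_1 = InvRound(s_0, k_4) = 0x49
s_2 = InvRound(s_1, k_3) = 0xF5
s_3 = InvRound(s_2, k_2) = 0xCA
s_4 = InvRound(s_3, k_1) = 0x49
s_5 = InvRound(s_4, k_0) = 0x20

0x20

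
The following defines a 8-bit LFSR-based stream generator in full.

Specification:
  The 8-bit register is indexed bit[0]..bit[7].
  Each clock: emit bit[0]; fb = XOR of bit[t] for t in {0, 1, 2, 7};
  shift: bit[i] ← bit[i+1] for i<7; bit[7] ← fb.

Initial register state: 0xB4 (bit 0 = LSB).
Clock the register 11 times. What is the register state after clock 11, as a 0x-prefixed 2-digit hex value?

reg_0 = 0xB4
clock 1: out=0, reg = 0x5A
clock 2: out=0, reg = 0xAD
clock 3: out=1, reg = 0xD6
clock 4: out=0, reg = 0xEB
clock 5: out=1, reg = 0xF5
clock 6: out=1, reg = 0xFA
clock 7: out=0, reg = 0x7D
clock 8: out=1, reg = 0x3E
clock 9: out=0, reg = 0x1F
clock 10: out=1, reg = 0x8F
clock 11: out=1, reg = 0x47

0x47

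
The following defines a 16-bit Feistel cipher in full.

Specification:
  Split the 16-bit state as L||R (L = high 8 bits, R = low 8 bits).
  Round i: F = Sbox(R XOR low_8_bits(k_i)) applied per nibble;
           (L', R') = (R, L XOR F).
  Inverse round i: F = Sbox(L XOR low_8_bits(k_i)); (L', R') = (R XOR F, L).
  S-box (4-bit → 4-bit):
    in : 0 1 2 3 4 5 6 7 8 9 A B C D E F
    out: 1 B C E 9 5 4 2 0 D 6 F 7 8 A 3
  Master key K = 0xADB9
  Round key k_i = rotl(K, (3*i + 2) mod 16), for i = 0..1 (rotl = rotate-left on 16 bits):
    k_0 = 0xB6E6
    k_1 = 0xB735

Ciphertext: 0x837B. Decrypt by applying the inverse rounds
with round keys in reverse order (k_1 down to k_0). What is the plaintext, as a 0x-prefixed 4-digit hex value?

s_0 = ciphertext = 0x837B
s_1 = InvRound(s_0, k_1) = 0x8F83
s_2 = InvRound(s_1, k_0) = 0xCE8F

0xCE8F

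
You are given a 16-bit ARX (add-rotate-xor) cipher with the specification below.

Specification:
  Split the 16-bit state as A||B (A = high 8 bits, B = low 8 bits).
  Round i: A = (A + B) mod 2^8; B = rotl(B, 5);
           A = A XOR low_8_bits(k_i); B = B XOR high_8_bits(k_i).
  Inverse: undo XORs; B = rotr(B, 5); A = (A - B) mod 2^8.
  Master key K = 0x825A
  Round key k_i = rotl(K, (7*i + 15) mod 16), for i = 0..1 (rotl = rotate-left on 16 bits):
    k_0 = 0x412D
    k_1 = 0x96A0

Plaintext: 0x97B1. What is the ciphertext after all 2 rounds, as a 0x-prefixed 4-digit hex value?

s_0 = plaintext = 0x97B1
s_1 = Round(s_0, k_0) = 0x6577
s_2 = Round(s_1, k_1) = 0x7C78

0x7C78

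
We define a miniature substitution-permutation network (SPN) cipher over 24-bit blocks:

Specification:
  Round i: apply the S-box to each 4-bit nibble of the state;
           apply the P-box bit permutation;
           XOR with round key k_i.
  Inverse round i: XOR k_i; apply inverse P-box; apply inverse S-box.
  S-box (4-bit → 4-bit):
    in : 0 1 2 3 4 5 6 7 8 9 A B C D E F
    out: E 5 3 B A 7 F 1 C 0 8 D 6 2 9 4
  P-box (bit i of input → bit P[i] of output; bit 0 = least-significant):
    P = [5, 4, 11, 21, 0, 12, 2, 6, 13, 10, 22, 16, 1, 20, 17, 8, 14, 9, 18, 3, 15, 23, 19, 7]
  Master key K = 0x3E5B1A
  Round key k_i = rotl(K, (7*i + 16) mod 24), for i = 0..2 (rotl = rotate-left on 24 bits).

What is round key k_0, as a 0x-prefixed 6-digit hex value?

0x1A3E5B

K = 0x3E5B1A
k_0 = rotl(K, (7*0+16) mod 24) = rotl(K, 16) = 0x1A3E5B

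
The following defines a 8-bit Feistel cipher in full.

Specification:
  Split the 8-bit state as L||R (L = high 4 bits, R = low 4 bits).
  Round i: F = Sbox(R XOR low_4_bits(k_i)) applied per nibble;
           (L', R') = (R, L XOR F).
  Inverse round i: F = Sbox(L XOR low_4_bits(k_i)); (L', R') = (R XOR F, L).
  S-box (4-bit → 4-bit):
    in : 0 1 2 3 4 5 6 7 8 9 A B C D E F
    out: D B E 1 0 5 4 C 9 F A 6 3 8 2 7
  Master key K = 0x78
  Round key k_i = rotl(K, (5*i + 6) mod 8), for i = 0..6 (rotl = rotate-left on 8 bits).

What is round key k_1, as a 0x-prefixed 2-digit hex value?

0xC3

K = 0x78
k_0 = rotl(K, (5*0+6) mod 8) = rotl(K, 6) = 0x1E
k_1 = rotl(K, (5*1+6) mod 8) = rotl(K, 3) = 0xC3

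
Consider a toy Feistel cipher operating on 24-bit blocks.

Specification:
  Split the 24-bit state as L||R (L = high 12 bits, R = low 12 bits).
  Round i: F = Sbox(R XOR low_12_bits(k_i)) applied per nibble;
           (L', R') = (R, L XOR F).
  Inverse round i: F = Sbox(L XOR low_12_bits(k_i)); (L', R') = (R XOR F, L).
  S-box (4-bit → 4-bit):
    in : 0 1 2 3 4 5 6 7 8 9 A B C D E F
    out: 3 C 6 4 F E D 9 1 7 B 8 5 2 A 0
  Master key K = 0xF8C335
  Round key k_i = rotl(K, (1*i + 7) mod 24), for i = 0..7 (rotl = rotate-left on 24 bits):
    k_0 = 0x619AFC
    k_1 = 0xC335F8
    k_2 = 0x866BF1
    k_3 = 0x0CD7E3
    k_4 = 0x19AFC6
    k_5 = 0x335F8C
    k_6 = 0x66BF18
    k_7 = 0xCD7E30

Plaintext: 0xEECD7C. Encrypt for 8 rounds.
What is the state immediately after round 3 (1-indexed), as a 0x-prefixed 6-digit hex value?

0xB45470

s_0 = plaintext = 0xEECD7C
s_1 = Round(s_0, k_0) = 0xD7C7FF
s_2 = Round(s_1, k_1) = 0x7FFB45
s_3 = Round(s_2, k_2) = 0xB45470
s_4 = Round(s_3, k_3) = 0x470F31
s_5 = Round(s_4, k_4) = 0xF31779
s_6 = Round(s_5, k_5) = 0x779E3F
s_7 = Round(s_6, k_6) = 0xE3FB10
s_8 = Round(s_7, k_7) = 0xB1005C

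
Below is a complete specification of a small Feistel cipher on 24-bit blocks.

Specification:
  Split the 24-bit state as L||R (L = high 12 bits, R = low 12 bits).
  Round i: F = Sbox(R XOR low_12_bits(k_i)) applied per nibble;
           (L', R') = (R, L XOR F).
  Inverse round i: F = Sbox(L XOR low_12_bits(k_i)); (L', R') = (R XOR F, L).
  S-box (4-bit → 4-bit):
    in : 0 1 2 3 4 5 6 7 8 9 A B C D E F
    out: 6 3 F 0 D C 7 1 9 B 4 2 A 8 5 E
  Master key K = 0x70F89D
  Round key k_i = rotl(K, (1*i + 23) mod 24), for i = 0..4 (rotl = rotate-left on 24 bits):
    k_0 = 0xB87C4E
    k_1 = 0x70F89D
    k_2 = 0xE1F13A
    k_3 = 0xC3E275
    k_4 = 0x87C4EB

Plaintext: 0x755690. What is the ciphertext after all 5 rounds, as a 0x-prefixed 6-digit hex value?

s_0 = plaintext = 0x755690
s_1 = Round(s_0, k_0) = 0x6903D0
s_2 = Round(s_1, k_1) = 0x3D0448
s_3 = Round(s_2, k_2) = 0x448FCF
s_4 = Round(s_3, k_3) = 0xFCFC6C
s_5 = Round(s_4, k_4) = 0xC6C65E

0xC6C65E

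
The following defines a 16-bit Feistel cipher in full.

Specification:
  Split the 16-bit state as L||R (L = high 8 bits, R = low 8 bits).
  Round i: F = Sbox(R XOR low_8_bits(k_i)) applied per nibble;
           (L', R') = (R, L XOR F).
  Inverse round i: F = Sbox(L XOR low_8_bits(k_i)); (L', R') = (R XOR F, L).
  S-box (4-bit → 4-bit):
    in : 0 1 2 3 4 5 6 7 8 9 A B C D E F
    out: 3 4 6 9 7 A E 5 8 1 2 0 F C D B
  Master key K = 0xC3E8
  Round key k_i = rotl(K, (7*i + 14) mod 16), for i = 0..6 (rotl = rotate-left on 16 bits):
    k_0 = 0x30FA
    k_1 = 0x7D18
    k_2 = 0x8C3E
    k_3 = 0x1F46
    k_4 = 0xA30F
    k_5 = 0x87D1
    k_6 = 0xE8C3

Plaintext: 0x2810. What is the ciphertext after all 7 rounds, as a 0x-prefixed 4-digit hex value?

s_0 = plaintext = 0x2810
s_1 = Round(s_0, k_0) = 0x10FA
s_2 = Round(s_1, k_1) = 0xFAC6
s_3 = Round(s_2, k_2) = 0xC642
s_4 = Round(s_3, k_3) = 0x42F1
s_5 = Round(s_4, k_4) = 0xF1FF
s_6 = Round(s_5, k_5) = 0xFF9C
s_7 = Round(s_6, k_6) = 0x9C54

0x9C54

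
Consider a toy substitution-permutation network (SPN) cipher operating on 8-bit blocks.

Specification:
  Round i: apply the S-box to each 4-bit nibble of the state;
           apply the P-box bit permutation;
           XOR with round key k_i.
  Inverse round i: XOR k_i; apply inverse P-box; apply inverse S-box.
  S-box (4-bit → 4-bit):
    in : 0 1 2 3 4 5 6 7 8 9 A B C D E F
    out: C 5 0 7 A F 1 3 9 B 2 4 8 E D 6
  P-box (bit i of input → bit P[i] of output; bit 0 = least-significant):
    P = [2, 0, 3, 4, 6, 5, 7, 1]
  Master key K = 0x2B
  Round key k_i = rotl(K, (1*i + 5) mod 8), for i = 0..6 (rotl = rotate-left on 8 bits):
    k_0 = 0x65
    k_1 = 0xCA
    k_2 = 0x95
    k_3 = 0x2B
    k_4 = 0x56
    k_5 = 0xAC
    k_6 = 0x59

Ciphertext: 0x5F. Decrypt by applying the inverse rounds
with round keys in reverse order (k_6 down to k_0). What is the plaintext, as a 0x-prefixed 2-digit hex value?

s_0 = ciphertext = 0x5F
s_1 = InvRound(s_0, k_6) = 0xC6
s_2 = InvRound(s_1, k_5) = 0x9B
s_3 = InvRound(s_2, k_4) = 0x13
s_4 = InvRound(s_3, k_3) = 0xA0
s_5 = InvRound(s_4, k_2) = 0xA9
s_6 = InvRound(s_5, k_1) = 0x9A
s_7 = InvRound(s_6, k_0) = 0x55

0x55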